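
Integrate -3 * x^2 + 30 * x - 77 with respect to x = -x^3 + 15*x^2 - 77*x + C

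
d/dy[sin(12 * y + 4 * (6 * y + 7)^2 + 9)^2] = 576*y*sin(144*y^2 + 348*y + 205)*cos(144*y^2 + 348*y + 205) + 696*sin(144*y^2 + 348*y + 205)*cos(144*y^2 + 348*y + 205)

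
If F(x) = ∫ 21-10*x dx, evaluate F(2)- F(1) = 6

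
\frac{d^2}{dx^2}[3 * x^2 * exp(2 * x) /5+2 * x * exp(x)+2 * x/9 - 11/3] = 12*x^2*exp(2*x)/5 + 24*x*exp(2*x)/5 + 2*x*exp(x) + 6*exp(2*x)/5 + 4*exp(x)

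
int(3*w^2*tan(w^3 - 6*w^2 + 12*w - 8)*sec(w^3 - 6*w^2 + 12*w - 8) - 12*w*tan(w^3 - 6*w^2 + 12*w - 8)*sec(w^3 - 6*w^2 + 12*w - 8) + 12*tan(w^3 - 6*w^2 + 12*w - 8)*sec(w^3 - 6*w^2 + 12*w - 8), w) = sec((w - 2)^3) + C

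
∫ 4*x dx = 2*x^2 + C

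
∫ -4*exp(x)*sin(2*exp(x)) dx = 2*cos(2*exp(x)) + C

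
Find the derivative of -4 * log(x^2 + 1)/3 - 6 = -8*x/(3*x^2 + 3)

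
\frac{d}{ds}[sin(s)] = cos(s)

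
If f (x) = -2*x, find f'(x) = -2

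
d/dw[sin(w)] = cos(w)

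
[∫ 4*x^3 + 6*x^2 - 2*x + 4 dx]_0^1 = 6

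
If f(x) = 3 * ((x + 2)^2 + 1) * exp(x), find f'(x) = 3*x^2*exp(x) + 18*x*exp(x) + 27*exp(x)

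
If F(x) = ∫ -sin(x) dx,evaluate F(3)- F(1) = cos(3) - cos(1)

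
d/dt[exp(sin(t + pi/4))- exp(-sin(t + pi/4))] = (exp(2*sin(t + pi/4))*cos(t + pi/4) + cos(t + pi/4))*exp(-sin(t + pi/4))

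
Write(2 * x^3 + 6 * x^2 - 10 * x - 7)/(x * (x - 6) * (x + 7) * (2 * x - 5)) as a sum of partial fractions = -42/(95*(2*x - 5)) + 47/(247*(x + 7)) + 83/(78*(x - 6)) - 1/(30*x)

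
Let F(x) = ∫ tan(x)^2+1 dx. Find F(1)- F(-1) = 2*tan(1)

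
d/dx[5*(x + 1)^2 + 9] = 10*x + 10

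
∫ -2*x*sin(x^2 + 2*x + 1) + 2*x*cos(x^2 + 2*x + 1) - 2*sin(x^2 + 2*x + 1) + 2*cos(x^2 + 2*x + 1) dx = sin((x + 1)^2) + cos((x + 1)^2) + C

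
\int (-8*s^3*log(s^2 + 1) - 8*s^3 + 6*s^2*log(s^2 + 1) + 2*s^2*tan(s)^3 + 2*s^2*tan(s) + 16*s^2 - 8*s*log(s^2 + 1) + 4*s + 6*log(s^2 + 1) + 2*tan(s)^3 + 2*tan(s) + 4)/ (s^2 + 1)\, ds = 4*s + 2*(-2*s^2 + 3*s + 1)*log(s^2 + 1) + tan(s)^2 + C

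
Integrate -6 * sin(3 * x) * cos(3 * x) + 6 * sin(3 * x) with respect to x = (cos(3*x) - 1)^2 + C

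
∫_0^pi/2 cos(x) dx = 1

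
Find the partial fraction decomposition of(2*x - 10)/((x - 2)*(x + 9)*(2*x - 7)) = -4/(25*(2*x - 7)) - 28/(275*(x + 9)) + 2/(11*(x - 2))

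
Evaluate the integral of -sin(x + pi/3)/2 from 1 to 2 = cos(pi/3 + 2)/2 - cos(1 + pi/3)/2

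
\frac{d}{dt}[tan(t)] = cos(t)^(-2)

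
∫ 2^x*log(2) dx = 2^x + C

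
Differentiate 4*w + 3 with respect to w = 4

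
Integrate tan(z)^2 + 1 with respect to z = tan(z) + C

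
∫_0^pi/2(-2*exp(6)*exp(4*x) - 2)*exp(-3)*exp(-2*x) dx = -exp(3 + pi) - exp(-3) + exp(-pi - 3) + exp(3)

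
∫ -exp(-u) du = exp(-u) + C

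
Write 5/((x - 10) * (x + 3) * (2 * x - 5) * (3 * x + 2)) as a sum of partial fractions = 135/(4256*(3*x + 2)) - 8/(627*(2*x - 5)) - 5/(1001*(x + 3)) + 1/(1248*(x - 10))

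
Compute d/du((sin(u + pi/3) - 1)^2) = -2*cos(u + pi/3) + cos(2*u + pi/6)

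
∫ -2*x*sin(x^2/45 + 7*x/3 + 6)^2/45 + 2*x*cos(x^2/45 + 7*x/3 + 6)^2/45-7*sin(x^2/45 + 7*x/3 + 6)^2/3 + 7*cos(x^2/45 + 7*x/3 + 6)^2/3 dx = sin(2*x^2/45 + 14*x/3 + 12)/2 + C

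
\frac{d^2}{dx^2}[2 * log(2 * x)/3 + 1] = -2/(3*x^2)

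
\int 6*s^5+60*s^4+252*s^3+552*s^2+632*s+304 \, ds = s^6 + 12*s^5 + 63*s^4 + 184*s^3 + 316*s^2 + 304*s + C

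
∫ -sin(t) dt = cos(t) + C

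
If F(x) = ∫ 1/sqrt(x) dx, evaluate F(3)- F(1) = -2 + 2*sqrt(3)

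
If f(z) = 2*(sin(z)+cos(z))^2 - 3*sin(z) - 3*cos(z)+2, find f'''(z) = -16*cos(2*z) + 3*sqrt(2)*cos(z + pi/4)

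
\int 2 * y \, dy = y^2 + C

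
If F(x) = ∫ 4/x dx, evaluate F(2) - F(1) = 4*log(2)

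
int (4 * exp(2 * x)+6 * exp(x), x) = 2*(exp(x) + 2)^2 - 2*exp(x) + C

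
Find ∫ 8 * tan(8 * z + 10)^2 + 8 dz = tan(8*z + 10) + C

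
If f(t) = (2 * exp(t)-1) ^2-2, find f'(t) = 8*exp(2*t) - 4*exp(t)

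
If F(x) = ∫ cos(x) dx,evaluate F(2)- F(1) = -sin(1) + sin(2)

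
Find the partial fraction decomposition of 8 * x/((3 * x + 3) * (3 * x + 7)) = 14/(3*(3*x + 7)) - 2/(3*(x + 1))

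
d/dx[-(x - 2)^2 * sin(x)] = -x^2*cos(x) - 2*x*sin(x) + 4*x*cos(x) + 4*sin(x) - 4*cos(x)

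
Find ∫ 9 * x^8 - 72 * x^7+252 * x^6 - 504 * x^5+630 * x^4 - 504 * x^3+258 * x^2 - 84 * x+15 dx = x^9 - 9*x^8 + 36*x^7 - 84*x^6 + 126*x^5 - 126*x^4 + 86*x^3 - 42*x^2 + 15*x + C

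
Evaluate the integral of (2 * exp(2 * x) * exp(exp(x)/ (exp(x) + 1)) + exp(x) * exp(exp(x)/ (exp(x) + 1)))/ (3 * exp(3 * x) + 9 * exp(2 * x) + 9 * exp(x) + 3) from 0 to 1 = -exp(1/2)/6 + exp(E/(1 + E) + 1)/(3*(1 + E))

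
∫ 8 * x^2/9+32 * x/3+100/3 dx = 8*x^3/27 + 16*x^2/3 + 100*x/3 + C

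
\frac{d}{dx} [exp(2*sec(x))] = 2*exp(2*sec(x))*tan(x)*sec(x)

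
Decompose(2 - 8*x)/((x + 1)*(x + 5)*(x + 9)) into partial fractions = 37/(16*(x + 9)) - 21/(8*(x + 5)) + 5/(16*(x + 1))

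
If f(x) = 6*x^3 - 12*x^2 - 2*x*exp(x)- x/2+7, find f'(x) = 18*x^2 - 2*x*exp(x) - 24*x - 2*exp(x) - 1/2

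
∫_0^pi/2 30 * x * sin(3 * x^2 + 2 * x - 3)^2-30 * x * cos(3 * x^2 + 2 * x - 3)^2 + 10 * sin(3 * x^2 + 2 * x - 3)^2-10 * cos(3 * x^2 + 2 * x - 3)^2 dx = 5*sin(3*(2 - pi^2/2))/2 - 5*sin(6)/2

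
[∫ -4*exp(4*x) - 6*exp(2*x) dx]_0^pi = -exp(4*pi) - 3*exp(2*pi) + 4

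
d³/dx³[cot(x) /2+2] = -1 - 4/tan(x)^2 - 3/tan(x)^4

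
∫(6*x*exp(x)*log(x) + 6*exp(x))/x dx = 6*exp(x)*log(x) + C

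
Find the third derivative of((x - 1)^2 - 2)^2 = 24*x - 24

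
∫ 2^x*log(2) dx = 2^x + C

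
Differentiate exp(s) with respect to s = exp(s)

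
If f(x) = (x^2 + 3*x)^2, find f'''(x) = 24*x + 36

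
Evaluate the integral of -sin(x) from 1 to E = cos(E) - cos(1)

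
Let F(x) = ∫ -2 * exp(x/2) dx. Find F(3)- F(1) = -4*exp(3/2) + 4*exp(1/2)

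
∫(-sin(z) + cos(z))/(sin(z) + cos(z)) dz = log(sin(z + pi/4)) + C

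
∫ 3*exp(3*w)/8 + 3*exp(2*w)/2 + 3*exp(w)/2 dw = (exp(w) + 2)^3/8 + C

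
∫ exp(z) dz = exp(z) + C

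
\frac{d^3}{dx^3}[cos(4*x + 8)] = 64*sin(4*x + 8)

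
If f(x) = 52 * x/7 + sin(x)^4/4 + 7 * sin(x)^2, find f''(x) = -4*sin(x)^4 - 25*sin(x)^2 + 14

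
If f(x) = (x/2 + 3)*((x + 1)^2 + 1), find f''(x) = 3*x + 8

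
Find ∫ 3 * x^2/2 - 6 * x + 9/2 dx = x^3/2 - 3*x^2 + 9*x/2 + C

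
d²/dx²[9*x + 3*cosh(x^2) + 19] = 12*x^2*cosh(x^2) + 6*sinh(x^2)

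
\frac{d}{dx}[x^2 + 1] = 2*x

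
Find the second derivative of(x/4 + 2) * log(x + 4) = x/(4*x^2 + 32*x + 64)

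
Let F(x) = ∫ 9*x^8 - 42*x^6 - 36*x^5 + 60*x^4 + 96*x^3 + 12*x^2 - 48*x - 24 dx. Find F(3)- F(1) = 6886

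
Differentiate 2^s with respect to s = 2^s*log(2)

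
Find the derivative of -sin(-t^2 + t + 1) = (2*t - 1)*cos(-t^2 + t + 1)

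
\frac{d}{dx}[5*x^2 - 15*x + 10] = 10*x - 15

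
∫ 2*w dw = w^2 + C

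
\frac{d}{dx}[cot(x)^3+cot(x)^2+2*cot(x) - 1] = -2 - 2/tan(x) - 5/tan(x)^2 - 2/tan(x)^3 - 3/tan(x)^4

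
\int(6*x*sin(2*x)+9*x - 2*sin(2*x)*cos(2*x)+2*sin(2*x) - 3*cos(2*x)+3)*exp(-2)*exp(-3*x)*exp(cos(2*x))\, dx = (-3*x + cos(2*x) - 2)*exp(-3*x + cos(2*x) - 2) + C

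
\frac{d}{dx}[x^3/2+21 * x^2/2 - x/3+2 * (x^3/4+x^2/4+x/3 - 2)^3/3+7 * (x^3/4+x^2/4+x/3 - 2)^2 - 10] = 3*x^8/32 + x^7/4 + 49*x^6/96 + 27*x^5/16 + 85*x^4/36 + 107*x^3/36 - 322*x^2/27 + 35*x/3 - 7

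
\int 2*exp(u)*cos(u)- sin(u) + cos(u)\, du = sqrt(2)*(exp(u) + 1)*sin(u + pi/4) + C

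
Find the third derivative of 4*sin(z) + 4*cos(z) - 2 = 4*sin(z) - 4*cos(z)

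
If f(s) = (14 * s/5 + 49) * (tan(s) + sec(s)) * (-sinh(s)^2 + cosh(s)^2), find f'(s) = 14*(2*s*sin(s)/5 + 2*s/5 + 7*sin(s) + sin(2*s)/5 + 2*cos(s)/5 + 7)/(cos(2*s) + 1)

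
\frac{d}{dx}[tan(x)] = cos(x)^(-2)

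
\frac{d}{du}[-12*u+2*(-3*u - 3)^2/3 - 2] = 12*u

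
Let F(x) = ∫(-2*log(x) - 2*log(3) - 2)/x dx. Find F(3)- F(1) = -3*log(3)^2 - 2*log(3)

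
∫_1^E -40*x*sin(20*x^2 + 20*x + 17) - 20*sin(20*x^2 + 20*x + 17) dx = -cos(57) + cos(17 + 20*E + 20*exp(2))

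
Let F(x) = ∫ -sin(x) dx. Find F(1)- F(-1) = 0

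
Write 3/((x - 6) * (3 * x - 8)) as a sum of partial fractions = -9/(10*(3*x - 8)) + 3/(10*(x - 6))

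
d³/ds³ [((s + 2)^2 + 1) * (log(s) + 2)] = (2*s^2 - 4*s + 10)/s^3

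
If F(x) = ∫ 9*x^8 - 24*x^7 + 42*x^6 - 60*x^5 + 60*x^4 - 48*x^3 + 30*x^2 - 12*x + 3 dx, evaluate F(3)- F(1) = 8000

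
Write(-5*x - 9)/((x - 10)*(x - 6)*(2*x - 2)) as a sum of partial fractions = -7/(45*(x - 1)) + 39/(40*(x - 6)) - 59/(72*(x - 10))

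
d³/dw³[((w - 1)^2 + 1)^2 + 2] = 24*w - 24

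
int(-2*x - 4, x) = -x^2 - 4*x + C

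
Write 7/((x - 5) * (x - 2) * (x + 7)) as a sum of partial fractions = 7/(108*(x + 7)) - 7/(27*(x - 2)) + 7/(36*(x - 5))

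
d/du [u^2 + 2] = 2*u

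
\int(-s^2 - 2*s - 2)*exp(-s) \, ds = ((s + 2)^2 + 2)*exp(-s) + C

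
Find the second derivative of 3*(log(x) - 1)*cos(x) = 3*(-x^2*log(x)*cos(x) + x^2*cos(x) - 2*x*sin(x) - cos(x))/x^2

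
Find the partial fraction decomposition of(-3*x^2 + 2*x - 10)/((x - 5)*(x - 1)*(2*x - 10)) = -11/(32*(x - 1)) - 37/(32*(x - 5)) - 75/(8*(x - 5)^2)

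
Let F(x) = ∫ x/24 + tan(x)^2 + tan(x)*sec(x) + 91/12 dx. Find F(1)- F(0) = tan(1) + sec(1) + 269/48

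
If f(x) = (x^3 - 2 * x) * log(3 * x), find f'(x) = 3*x^2*log(x) + x^2 + 3*x^2*log(3) - 2*log(x) - 2*log(3) - 2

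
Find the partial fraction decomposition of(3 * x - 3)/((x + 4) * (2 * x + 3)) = -3/(2*x + 3) + 3/(x + 4)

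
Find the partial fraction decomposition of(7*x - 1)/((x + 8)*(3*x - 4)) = 25/(28*(3*x - 4)) + 57/(28*(x + 8))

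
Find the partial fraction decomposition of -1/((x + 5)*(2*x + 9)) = -2/(2*x + 9) + 1/(x + 5)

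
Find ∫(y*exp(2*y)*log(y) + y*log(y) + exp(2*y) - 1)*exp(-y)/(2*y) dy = log(y)*sinh(y) + C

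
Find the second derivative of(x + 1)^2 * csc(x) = (-x^2 + 2*x^2/sin(x)^2 - 2*x - 4*x*cos(x)/sin(x) + 4*x/sin(x)^2 + 1 - 4*cos(x)/sin(x) + 2/sin(x)^2)/sin(x)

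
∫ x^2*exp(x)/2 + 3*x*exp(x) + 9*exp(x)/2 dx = ((x + 2)^2 + 1)*exp(x)/2 + C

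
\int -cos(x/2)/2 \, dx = -sin(x/2) + C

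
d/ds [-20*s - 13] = -20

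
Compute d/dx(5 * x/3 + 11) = 5/3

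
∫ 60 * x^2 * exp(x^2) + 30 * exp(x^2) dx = 30*x*exp(x^2) + C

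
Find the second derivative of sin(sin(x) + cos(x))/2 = sin(x)*sin(sqrt(2)*sin(x + pi/4))*cos(x) - sin(sqrt(2)*sin(x + pi/4))/2 - sqrt(2)*sin(x + pi/4)*cos(sqrt(2)*sin(x + pi/4))/2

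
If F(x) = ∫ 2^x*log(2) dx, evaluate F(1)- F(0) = 1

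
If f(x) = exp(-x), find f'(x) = -exp(-x)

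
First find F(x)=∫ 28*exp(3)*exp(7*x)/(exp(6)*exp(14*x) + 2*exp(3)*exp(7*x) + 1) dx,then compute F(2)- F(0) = -4*exp(3)/(1 + exp(3)) + 4*exp(17)/(1 + exp(17))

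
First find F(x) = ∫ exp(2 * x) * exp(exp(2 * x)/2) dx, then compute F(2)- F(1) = -exp(exp(2)/2) + exp(exp(4)/2)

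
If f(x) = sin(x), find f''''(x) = sin(x)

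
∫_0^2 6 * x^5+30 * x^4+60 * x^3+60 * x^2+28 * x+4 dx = 720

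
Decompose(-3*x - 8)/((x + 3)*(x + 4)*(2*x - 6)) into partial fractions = 2/(7*(x + 4)) - 1/(12*(x + 3)) - 17/(84*(x - 3))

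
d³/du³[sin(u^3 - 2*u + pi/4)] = -27*u^6*cos(u^3 - 2*u + pi/4) + 54*u^4*cos(u^3 - 2*u + pi/4) - 54*u^3*sin(u^3 - 2*u + pi/4) - 36*u^2*cos(u^3 - 2*u + pi/4) + 36*u*sin(u^3 - 2*u + pi/4) + 14*cos(u^3 - 2*u + pi/4)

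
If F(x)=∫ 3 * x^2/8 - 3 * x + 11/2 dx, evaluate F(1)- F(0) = 33/8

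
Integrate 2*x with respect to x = x^2 + C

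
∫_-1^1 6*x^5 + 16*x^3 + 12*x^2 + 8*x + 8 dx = 24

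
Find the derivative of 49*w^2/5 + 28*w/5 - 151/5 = 98*w/5 + 28/5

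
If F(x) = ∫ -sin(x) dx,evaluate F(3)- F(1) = cos(3) - cos(1)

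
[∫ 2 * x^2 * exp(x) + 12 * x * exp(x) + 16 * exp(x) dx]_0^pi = -8 + 2*(2 + pi)^2*exp(pi)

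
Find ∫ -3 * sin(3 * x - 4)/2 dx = cos(3*x - 4)/2 + C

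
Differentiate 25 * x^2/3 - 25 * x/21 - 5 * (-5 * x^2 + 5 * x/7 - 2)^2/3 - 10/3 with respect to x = -500*x^3/3 + 250*x^2/7 - 7600*x/147 + 25/7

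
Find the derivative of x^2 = 2*x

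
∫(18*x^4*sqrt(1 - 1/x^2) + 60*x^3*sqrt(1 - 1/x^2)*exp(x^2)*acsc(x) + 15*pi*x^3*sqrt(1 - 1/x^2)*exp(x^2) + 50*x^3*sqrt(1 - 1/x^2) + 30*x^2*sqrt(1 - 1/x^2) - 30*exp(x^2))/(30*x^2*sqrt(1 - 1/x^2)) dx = x^3/5 + 5*x^2/6 + x + (acsc(x) + pi/4)*exp(x^2) + C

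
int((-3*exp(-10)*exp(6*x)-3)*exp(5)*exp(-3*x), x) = -2*sinh(3*x - 5) + C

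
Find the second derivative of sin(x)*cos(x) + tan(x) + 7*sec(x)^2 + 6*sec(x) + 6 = -2*sin(2*x) + 2*tan(x)^3 + 42*tan(x)^2*sec(x)^2 + 12*tan(x)^2*sec(x) + 2*tan(x) + 14*sec(x)^2 + 6*sec(x)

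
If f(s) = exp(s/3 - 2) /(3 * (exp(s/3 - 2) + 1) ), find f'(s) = exp(s/3 - 2)/(9*exp(-4)*exp(2*s/3) + 18*exp(-2)*exp(s/3) + 9)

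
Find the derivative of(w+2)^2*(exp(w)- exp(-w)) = (w^2*exp(2*w) + w^2 + 6*w*exp(2*w) + 2*w + 8*exp(2*w))*exp(-w)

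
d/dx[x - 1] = 1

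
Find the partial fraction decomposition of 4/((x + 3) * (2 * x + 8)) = -2/(x + 4) + 2/(x + 3)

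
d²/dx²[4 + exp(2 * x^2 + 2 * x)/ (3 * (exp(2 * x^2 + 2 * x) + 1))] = (16*x^2*exp(2*x^2 + 2*x) - 16*x^2*exp(4*x^2 + 4*x) + 16*x*exp(2*x^2 + 2*x) - 16*x*exp(4*x^2 + 4*x) + 8*exp(2*x^2 + 2*x))/(3*exp(6*x)*exp(6*x^2) + 9*exp(4*x)*exp(4*x^2) + 9*exp(2*x)*exp(2*x^2) + 3)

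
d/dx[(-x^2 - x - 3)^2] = 4*x^3 + 6*x^2 + 14*x + 6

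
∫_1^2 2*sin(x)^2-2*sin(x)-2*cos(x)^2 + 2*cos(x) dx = -2*sqrt(2)*sin(pi/4 + 1) + 2*cos(2) - sin(4) + 3*sin(2)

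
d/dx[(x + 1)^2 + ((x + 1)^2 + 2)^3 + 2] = 6*x^5 + 30*x^4 + 84*x^3 + 132*x^2 + 128*x + 56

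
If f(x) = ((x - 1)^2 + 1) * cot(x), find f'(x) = -x^2/sin(x)^2 + 2*x/tan(x) + 2*x/sin(x)^2 - 2/tan(x) - 2/sin(x)^2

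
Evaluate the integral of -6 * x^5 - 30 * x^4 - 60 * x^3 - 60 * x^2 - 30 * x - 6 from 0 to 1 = -63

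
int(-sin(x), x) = cos(x) + C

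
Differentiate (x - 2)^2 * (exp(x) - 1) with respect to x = x^2*exp(x) - 2*x*exp(x) - 2*x + 4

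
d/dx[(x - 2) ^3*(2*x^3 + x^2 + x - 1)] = 12*x^5 - 55*x^4 + 76*x^3 - 33*x^2 + 20*x - 20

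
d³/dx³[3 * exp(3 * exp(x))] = 9*exp(x + 3*exp(x)) + 81*exp(2*x + 3*exp(x)) + 81*exp(3*x + 3*exp(x))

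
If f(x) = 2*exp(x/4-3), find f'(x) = exp(x/4 - 3)/2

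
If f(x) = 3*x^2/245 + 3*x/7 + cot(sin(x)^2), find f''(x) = -8*sin(x)^4*cos(sin(x)^2)/sin(sin(x)^2)^3 + 4*sin(x)^2/sin(sin(x)^2)^2 + 8*sin(x)^2*cos(sin(x)^2)/sin(sin(x)^2)^3 + 6/245 - 2/sin(sin(x)^2)^2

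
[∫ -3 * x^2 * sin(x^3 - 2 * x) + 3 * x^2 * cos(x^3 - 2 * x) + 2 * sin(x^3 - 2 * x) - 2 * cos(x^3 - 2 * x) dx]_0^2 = -1 + sin(4) + cos(4)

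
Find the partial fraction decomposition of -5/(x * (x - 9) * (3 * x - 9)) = 5/(54*(x - 3)) - 5/(162*(x - 9)) - 5/(81*x)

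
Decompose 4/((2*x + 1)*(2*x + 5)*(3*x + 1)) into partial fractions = 36/(13*(3*x + 1)) + 2/(13*(2*x + 5)) - 2/(2*x + 1)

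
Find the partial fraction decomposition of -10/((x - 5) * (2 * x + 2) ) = 5/(6*(x + 1)) - 5/(6*(x - 5))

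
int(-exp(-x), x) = exp(-x) + C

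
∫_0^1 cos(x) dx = sin(1)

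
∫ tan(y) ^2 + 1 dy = tan(y) + C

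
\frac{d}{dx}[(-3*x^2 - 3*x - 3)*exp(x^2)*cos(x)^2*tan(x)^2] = 3*(x^3*cos(2*x) - x^3 + sqrt(2)*x^2*cos(2*x + pi/4) - x^2 - x*sin(2*x) + 2*x*cos(2*x) - 2*x - sin(2*x) + cos(2*x)/2 - 1/2)*exp(x^2)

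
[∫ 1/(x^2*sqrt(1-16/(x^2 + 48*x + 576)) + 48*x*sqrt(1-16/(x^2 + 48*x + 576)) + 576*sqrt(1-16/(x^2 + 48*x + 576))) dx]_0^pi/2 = -asec(6)/4 + asec(pi/8 + 6)/4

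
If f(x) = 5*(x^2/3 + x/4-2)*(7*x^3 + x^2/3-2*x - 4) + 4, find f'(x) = 175*x^4/3 + 335*x^3/9 - 875*x^2/4 - 25*x + 15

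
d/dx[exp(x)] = exp(x)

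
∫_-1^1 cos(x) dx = 2*sin(1)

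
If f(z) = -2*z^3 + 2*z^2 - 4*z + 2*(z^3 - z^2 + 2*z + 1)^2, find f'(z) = 12*z^5 - 20*z^4 + 40*z^3 - 18*z^2 + 12*z + 4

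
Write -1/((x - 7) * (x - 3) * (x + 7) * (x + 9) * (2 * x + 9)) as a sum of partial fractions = -16/(15525*(2*x + 9)) - 1/(3456*(x + 9)) + 1/(1400*(x + 7)) + 1/(7200*(x - 3)) - 1/(20608*(x - 7))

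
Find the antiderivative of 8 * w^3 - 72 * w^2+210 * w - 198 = 2*w^4 - 24*w^3 + 105*w^2 - 198*w + C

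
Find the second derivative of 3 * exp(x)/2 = 3*exp(x)/2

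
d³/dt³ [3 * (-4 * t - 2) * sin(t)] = 12*t*cos(t) + 36*sin(t) + 6*cos(t)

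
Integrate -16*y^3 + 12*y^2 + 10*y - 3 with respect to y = -4*y^4 + 4*y^3 + 5*y^2 - 3*y + C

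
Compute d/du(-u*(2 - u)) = 2*u - 2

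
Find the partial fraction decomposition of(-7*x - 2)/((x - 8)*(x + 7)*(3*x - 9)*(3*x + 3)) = -47/(8100*(x + 7)) + 5/(1944*(x + 1)) + 23/(1800*(x - 3)) - 58/(6075*(x - 8))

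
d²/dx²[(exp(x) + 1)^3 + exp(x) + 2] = 9*exp(3*x) + 12*exp(2*x) + 4*exp(x)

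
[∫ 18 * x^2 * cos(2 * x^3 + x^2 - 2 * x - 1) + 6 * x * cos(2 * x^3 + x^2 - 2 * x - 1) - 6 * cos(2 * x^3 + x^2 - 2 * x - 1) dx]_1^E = -3*sin(-2*exp(3) - exp(2) + 1 + 2*E)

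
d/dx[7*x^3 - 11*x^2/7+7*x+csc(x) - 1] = 21*x^2 - 22*x/7 - cot(x)*csc(x) + 7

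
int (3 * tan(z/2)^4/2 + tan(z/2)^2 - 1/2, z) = tan(z/2)^3 - tan(z/2) + C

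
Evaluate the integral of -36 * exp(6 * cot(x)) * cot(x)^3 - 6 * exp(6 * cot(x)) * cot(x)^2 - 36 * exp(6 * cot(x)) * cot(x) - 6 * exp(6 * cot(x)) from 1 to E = -6*exp(6/tan(1))/tan(1) + 6*exp(6/tan(E))/tan(E)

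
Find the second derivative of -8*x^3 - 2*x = -48*x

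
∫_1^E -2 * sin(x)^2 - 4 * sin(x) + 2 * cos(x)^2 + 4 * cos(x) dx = -(cos(1) + sin(1) + 2)^2 + (cos(E) + sin(E) + 2)^2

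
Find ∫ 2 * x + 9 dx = x^2 + 9*x + C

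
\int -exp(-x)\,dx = exp(-x) + C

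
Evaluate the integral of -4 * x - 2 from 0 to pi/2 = -pi^2/2 - pi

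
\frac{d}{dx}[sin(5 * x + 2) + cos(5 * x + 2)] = 5*sqrt(2)*cos(5*x + pi/4 + 2)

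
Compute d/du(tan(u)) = cos(u)^(-2)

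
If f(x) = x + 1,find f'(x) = 1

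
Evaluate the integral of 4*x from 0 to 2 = 8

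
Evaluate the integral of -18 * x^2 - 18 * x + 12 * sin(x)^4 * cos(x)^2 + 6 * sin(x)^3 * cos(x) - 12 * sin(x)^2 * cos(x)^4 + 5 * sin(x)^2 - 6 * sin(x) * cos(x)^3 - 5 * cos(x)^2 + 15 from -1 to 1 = -5*sin(2) - 8*sin(1)^3*cos(1)^3 + 18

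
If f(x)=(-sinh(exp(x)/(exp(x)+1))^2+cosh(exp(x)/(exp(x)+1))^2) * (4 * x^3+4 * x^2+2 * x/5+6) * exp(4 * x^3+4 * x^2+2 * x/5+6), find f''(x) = 8*(72*x^7 + 168*x^6 + 140*x^5 + 1028*x^4/5 + 5374*x^3/25 + 396*x^2/5 + 3476*x/125 + 179/25)*exp(6)*exp(2*x/5)*exp(4*x^2)*exp(4*x^3)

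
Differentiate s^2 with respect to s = 2*s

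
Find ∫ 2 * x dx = x^2 + C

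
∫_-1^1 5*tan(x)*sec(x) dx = 0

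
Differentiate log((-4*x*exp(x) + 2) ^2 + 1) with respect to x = (32*x^2*exp(2*x) + 32*x*exp(2*x) - 16*x*exp(x) - 16*exp(x))/(16*x^2*exp(2*x) - 16*x*exp(x) + 5)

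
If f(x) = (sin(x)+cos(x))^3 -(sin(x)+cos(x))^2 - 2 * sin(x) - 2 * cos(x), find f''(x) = -18*sqrt(2)*sin(x)^2*cos(x + pi/4) + 8*sin(x)*cos(x) - 13*sin(x) + 5*cos(x)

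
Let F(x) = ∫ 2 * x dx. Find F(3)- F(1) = 8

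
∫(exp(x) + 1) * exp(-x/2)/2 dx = 2*sinh(x/2) + C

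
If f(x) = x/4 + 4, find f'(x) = 1/4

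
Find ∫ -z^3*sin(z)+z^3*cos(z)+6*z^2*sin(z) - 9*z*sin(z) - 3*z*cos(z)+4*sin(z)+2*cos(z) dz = sqrt(2)*(z - 1)^3*sin(z + pi/4) + C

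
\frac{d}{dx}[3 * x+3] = 3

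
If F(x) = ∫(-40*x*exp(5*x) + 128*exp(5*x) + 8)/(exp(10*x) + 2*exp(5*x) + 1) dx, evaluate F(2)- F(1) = -8*exp(-10)/(exp(-10) + 1) + 16*exp(-5)/(exp(-5) + 1)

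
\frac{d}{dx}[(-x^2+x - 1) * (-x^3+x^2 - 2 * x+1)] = 5*x^4 - 8*x^3 + 12*x^2 - 8*x + 3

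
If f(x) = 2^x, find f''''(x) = 2^x*log(2)^4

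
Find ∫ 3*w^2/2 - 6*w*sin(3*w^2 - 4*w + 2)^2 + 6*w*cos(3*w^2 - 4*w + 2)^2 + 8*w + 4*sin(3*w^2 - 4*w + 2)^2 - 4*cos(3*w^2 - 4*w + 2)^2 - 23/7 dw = w^3/2 + 4*w^2 - 23*w/7 + sin(6*w^2 - 8*w + 4)/2 + C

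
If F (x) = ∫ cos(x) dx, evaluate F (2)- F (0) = sin(2)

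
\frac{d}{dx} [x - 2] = 1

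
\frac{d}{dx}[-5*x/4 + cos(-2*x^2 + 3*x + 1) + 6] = 4*x*sin(-2*x^2 + 3*x + 1) - 3*sin(-2*x^2 + 3*x + 1) - 5/4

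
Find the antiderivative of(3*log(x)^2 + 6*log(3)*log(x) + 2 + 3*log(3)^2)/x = (log(3*x)^2 + 2)*log(3*x) + C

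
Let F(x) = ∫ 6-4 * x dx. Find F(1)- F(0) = 4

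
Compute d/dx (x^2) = 2*x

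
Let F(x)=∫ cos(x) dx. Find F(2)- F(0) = sin(2)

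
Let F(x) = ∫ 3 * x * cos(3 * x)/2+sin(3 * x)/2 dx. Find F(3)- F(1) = -sin(3)/2 + 3*sin(9)/2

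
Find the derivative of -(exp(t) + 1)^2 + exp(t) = -2*exp(2*t) - exp(t)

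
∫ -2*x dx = -x^2 + C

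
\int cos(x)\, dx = sin(x) + C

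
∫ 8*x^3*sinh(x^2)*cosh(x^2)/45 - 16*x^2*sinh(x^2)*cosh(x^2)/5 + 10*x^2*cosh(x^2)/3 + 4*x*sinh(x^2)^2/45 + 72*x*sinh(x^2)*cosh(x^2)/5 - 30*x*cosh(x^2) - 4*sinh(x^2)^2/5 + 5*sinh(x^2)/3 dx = (x - 9)*(2*(x - 9)*sinh(x^2) + 75)*sinh(x^2)/45 + C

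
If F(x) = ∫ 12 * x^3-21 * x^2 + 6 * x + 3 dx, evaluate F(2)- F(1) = 8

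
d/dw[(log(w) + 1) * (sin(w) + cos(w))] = sqrt(2)*(w*log(w)*cos(w + pi/4) + w*cos(w + pi/4) + sin(w + pi/4))/w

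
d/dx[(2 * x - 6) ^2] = 8*x - 24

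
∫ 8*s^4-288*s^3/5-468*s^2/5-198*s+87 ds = 8*s^5/5 - 72*s^4/5 - 156*s^3/5 - 99*s^2 + 87*s + C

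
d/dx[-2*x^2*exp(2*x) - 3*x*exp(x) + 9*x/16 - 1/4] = -4*x^2*exp(2*x) - 4*x*exp(2*x) - 3*x*exp(x) - 3*exp(x) + 9/16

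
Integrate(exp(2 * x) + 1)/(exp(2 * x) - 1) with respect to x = log(sinh(x)) + C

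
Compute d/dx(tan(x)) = cos(x)^(-2)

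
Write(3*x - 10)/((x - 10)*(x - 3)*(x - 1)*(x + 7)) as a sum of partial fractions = 31/(1360*(x + 7)) - 7/(144*(x - 1)) + 1/(140*(x - 3)) + 20/(1071*(x - 10))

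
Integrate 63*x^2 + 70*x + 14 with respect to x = 21*x^3 + 35*x^2 + 14*x + C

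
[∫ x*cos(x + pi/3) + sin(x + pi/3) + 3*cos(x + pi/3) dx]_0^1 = -3*sqrt(3)/2 + 4*sin(1 + pi/3)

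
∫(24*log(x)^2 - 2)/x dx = 8*log(x)^3 - 2*log(x) + C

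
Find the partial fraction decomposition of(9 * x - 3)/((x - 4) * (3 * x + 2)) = 27/(14*(3*x + 2)) + 33/(14*(x - 4))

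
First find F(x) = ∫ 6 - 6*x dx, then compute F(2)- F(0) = 0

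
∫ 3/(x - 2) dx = log(3*(x - 2)^3) + C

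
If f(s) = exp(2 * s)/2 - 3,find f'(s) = exp(2*s)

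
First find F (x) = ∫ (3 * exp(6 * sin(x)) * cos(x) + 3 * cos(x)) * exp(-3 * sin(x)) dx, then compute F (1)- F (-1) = -2*exp(-3*sin(1)) + 2*exp(3*sin(1))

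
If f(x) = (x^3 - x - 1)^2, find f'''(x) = 120*x^3 - 48*x - 12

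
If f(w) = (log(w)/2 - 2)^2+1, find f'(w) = (log(w) - 4)/(2*w)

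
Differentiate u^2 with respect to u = 2*u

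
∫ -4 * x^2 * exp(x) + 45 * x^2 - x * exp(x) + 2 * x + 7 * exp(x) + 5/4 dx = x*(60*x^2 + 4*x + (28 - 16*x)*exp(x) + 5)/4 + C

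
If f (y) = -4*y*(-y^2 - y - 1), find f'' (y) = 24*y + 8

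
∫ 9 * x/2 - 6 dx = 9*x^2/4 - 6*x + C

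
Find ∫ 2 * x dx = x^2 + C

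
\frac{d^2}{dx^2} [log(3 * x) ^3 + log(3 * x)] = (-3*log(x)^2 - 6*log(3)*log(x) + 6*log(x) - 3*log(3)^2 - 1 + 6*log(3))/x^2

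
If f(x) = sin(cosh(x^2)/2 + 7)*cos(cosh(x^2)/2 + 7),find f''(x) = -2*x^2*sin(cosh(x^2)/2 + 7)^2*cosh(x^2) - 2*x^2*sin(cosh(x^2) + 14)*sinh(x^2)^2 + 2*x^2*cos(cosh(x^2)/2 + 7)^2*cosh(x^2) - sin(cosh(x^2)/2 + 7)^2*sinh(x^2) + cos(cosh(x^2)/2 + 7)^2*sinh(x^2)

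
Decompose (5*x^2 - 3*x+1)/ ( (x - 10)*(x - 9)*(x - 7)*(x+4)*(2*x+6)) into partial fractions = 93/(4004*(x + 4)) - 11/(624*(x + 3)) + 15/(88*(x - 7)) - 379/(624*(x - 9)) + 157/(364*(x - 10))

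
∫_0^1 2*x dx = 1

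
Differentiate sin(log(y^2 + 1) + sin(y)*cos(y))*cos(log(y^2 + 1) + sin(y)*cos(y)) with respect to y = 2*(-2*y^2*sin(y)^2 + y^2 + 2*y - 2*sin(y)^2 + 1)*sin(log(y^2 + 1) + sin(y)*cos(y) + pi/4)*cos(log(y^2 + 1) + sin(y)*cos(y) + pi/4)/(y^2 + 1)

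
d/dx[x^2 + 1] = 2*x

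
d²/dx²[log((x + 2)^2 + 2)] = (-2*x^2 - 8*x - 4)/(x^4 + 8*x^3 + 28*x^2 + 48*x + 36)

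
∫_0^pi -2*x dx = -pi^2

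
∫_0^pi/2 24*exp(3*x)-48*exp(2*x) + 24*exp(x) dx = (-2 + 2*exp(pi/2))^3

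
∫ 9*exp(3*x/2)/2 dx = 3*exp(3*x/2) + C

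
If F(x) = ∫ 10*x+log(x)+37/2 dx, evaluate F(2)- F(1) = 2*log(2) + 65/2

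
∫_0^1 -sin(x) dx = -1 + cos(1)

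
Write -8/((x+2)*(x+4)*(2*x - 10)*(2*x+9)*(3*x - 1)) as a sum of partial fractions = 162/(18473*(3*x - 1)) - 64/(2755*(2*x + 9)) + 2/(117*(x + 4)) - 2/(245*(x + 2)) - 2/(8379*(x - 5))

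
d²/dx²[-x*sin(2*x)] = 4*x*sin(2*x) - 4*cos(2*x)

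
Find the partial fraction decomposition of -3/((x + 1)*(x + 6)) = 3/(5*(x + 6)) - 3/(5*(x + 1))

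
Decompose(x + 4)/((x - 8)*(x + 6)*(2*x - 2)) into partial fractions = -1/(98*(x + 6)) - 5/(98*(x - 1)) + 3/(49*(x - 8))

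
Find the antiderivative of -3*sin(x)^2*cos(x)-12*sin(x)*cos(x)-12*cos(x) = -(sin(x) + 2)^3 + C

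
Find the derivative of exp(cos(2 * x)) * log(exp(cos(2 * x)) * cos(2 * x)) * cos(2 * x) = -8*E*(log(2*cos(x)^2 - 1) + 2*cos(x)^2)*exp(2*cos(x)^2 - 2)*sin(x)*cos(x)^3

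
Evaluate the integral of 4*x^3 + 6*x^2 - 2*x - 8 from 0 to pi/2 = -6 + (-1 + pi/2)^2*(2 + (pi/2 + 2)^2)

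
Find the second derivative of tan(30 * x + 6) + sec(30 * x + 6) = 1800*tan(30*x + 6)^3 + 1800*tan(30*x + 6)^2*sec(30*x + 6) + 1800*tan(30*x + 6) + 900*sec(30*x + 6)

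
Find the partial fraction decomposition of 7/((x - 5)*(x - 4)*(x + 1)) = 7/(30*(x + 1)) - 7/(5*(x - 4)) + 7/(6*(x - 5))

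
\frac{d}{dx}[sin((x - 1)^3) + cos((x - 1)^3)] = -3*x^2*sin(x^3 - 3*x^2 + 3*x - 1) + 3*x^2*cos(x^3 - 3*x^2 + 3*x - 1) + 6*x*sin(x^3 - 3*x^2 + 3*x - 1) - 6*x*cos(x^3 - 3*x^2 + 3*x - 1) - 3*sin(x^3 - 3*x^2 + 3*x - 1) + 3*cos(x^3 - 3*x^2 + 3*x - 1)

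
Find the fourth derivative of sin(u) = sin(u)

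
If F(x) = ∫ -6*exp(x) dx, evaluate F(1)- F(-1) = -6*E + 6*exp(-1)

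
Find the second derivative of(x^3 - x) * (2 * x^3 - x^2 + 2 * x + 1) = 60*x^4 - 20*x^3 + 12*x - 4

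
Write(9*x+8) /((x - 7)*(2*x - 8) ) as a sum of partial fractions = -22/(3*(x - 4)) + 71/(6*(x - 7))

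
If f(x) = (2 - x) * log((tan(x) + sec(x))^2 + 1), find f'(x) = 4*(-x*sin(x) - x - log((sin(x) + 1)/(2*cos(x)^2))*cos(x) + 2*sin(x) - 2*log(2)*cos(x) + 2)*cos(x)^2/(3*cos(x) + cos(3*x))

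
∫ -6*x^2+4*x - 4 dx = -2*x^3 + 2*x^2 - 4*x + C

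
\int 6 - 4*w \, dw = -2*w^2 + 6*w + C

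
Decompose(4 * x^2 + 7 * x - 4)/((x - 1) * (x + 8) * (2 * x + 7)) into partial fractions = -82/(81*(2*x + 7)) + 196/(81*(x + 8)) + 7/(81*(x - 1))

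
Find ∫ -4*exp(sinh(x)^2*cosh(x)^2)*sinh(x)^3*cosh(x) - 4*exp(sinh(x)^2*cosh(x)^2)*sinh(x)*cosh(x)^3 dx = -2*exp(cosh(4*x)/8 - 1/8) + C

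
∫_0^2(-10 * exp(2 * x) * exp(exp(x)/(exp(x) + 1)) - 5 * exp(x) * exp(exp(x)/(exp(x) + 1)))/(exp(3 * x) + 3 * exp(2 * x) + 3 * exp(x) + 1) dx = -5*exp(exp(2)/(1 + exp(2)) + 2)/(1 + exp(2)) + 5*exp(1/2)/2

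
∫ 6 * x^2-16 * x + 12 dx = 2*x^3 - 8*x^2 + 12*x + C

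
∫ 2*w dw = w^2 + C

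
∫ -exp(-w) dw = exp(-w) + C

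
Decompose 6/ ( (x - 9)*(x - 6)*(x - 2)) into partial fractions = 3/(14*(x - 2)) - 1/(2*(x - 6)) + 2/(7*(x - 9))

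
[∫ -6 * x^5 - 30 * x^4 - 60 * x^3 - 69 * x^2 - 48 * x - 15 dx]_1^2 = -722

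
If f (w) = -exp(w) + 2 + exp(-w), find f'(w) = (-exp(2*w) - 1)*exp(-w)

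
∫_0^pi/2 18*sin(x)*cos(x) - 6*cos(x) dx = 3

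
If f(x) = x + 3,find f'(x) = 1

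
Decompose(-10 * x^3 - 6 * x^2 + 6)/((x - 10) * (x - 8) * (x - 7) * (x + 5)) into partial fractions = -553/(1170*(x + 5)) - 1859/(18*(x - 7)) + 2749/(13*(x - 8)) - 5297/(45*(x - 10))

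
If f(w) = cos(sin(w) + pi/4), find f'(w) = -sin(sin(w) + pi/4)*cos(w)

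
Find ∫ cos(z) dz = sin(z) + C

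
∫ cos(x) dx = sin(x) + C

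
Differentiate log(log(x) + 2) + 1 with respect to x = 1/(x*log(x) + 2*x)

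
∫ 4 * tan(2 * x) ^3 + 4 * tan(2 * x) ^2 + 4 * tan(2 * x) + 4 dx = (tan(2*x) + 1)^2 + C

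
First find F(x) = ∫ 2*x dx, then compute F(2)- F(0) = 4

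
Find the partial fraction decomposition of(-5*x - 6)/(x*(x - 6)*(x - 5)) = 31/(5*(x - 5)) - 6/(x - 6) - 1/(5*x)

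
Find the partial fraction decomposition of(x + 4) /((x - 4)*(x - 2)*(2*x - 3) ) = 22/(5*(2*x - 3)) - 3/(x - 2) + 4/(5*(x - 4))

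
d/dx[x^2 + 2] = 2*x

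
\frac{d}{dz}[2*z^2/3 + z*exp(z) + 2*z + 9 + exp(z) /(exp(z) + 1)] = (3*z*exp(3*z) + 10*z*exp(2*z) + 11*z*exp(z) + 4*z + 3*exp(3*z) + 12*exp(2*z) + 18*exp(z) + 6)/(3*exp(2*z) + 6*exp(z) + 3)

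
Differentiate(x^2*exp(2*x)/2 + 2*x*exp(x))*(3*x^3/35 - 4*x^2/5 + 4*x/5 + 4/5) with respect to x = 3*x^5*exp(2*x)/35 - 41*x^4*exp(2*x)/70 + 6*x^4*exp(x)/35 - 4*x^3*exp(2*x)/5 - 32*x^3*exp(x)/35 + 2*x^2*exp(2*x) - 16*x^2*exp(x)/5 + 4*x*exp(2*x)/5 + 24*x*exp(x)/5 + 8*exp(x)/5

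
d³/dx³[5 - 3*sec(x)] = 3*(1 - 6/cos(x)^2)*sin(x)/cos(x)^2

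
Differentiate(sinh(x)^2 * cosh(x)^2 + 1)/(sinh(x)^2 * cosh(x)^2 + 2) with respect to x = 8*sinh(4*x)/((cosh(2*x) - 1)^2 + 2*cosh(2*x) + 6)^2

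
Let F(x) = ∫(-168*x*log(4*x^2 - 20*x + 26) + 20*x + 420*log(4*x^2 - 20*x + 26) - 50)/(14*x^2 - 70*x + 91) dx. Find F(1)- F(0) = -3*log(10)^2 - 5*log(26)/7 + 5*log(10)/7 + 3*log(26)^2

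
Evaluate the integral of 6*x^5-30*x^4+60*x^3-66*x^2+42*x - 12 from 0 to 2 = -4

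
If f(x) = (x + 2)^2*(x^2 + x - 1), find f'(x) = 4*x^3 + 15*x^2 + 14*x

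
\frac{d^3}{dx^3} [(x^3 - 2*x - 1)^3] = 504*x^6 - 1260*x^4 - 360*x^3 + 720*x^2 + 288*x - 30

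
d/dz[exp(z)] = exp(z)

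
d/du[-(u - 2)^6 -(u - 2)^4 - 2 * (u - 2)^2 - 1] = -6*u^5 + 60*u^4 - 244*u^3 + 504*u^2 - 532*u + 232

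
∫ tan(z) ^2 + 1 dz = tan(z) + C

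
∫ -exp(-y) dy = exp(-y) + C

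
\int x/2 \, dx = x^2/4 + C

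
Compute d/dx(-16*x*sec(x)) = -16*x*tan(x)*sec(x) - 16*sec(x)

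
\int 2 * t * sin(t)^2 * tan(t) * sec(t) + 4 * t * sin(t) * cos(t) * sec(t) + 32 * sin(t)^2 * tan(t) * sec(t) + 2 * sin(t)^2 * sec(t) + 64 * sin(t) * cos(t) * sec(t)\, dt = (2*t + 32)*sin(t)^2*sec(t) + C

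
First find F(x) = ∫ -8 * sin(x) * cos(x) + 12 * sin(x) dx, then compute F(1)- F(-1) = 0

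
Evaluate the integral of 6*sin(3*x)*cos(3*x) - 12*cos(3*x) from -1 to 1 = -8*sin(3)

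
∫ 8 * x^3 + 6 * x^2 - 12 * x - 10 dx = 2*x^4 + 2*x^3 - 6*x^2 - 10*x + C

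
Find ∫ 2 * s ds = s^2 + C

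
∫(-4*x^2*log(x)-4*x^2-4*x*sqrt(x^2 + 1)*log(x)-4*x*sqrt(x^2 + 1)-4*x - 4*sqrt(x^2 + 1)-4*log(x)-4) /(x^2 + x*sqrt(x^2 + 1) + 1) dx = -4*x*log(x) - 4*log(x + sqrt(x^2 + 1)) + C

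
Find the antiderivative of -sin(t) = cos(t) + C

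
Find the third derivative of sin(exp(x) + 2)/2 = (-exp(2*x)*cos(exp(x) + 2) - 3*exp(x)*sin(exp(x) + 2) + cos(exp(x) + 2))*exp(x)/2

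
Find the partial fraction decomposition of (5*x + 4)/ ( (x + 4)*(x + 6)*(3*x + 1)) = 21/(187*(3*x + 1)) - 13/(17*(x + 6)) + 8/(11*(x + 4))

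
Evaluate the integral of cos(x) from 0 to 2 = sin(2)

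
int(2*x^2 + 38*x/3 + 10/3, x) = 2*x^3/3 + 19*x^2/3 + 10*x/3 + C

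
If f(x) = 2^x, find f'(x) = 2^x*log(2)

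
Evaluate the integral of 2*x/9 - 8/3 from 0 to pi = -16 + (-4 + pi/3)^2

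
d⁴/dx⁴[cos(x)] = cos(x)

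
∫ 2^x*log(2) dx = 2^x + C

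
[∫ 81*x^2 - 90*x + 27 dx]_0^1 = 9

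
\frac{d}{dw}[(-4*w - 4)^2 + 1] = 32*w + 32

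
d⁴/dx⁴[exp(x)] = exp(x)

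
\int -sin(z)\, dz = cos(z) + C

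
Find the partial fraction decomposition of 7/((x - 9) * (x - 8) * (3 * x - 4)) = 63/(460*(3*x - 4)) - 7/(20*(x - 8)) + 7/(23*(x - 9))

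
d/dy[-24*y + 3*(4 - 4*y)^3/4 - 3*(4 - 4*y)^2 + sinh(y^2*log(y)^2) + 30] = -144*y^2 + 2*y*log(y)^2*cosh(y^2*log(y)^2) + 2*y*log(y)*cosh(y^2*log(y)^2) + 192*y - 72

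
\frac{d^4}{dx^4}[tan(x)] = 24*tan(x)^5 + 40*tan(x)^3 + 16*tan(x)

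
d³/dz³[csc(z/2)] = -3*cot(z/2)^3*csc(z/2)/4 - 5*cot(z/2)*csc(z/2)/8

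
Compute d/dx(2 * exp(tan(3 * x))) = 6*exp(tan(3*x))/cos(3*x)^2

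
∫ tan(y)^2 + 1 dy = tan(y) + C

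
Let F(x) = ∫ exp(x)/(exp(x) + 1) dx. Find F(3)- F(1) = -log(1 + E) + log(1 + exp(3))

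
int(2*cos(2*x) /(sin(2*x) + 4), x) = log(sin(2*x) + 4) + C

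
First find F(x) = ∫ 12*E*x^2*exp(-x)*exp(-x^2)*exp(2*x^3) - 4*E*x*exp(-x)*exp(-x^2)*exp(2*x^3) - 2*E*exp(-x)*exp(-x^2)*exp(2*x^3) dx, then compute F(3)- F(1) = -2*E + 2*exp(43)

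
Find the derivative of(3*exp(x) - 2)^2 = 18*exp(2*x) - 12*exp(x)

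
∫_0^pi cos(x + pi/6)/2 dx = -1/2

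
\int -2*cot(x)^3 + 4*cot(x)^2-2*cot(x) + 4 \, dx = (cot(x) - 2)^2 + C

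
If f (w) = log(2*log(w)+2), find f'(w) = 1/(w*log(w) + w)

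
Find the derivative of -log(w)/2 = -1/(2*w)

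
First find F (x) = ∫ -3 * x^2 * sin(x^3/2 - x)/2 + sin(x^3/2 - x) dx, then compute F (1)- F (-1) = 0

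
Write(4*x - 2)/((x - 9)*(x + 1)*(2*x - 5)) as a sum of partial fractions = -32/(91*(2*x - 5)) - 3/(35*(x + 1)) + 17/(65*(x - 9))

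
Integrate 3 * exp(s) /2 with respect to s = 3*exp(s)/2 + C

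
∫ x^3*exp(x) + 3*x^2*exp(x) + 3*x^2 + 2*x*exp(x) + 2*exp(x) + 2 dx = x*(x^2 + 2)*(exp(x) + 1) + C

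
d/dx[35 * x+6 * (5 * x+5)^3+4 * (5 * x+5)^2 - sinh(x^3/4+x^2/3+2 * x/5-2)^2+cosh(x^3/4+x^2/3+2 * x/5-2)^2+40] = 2250*x^2 + 4700*x + 2485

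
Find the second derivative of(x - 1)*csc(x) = (-x + 2*x/sin(x)^2 + 1 - 2*cos(x)/sin(x) - 2/sin(x)^2)/sin(x)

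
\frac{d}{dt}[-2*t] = -2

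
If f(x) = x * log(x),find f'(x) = log(x) + 1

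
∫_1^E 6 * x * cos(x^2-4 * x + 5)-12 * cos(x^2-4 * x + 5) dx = -3*sin(2) + 3*sin((-2 + E)^2 + 1)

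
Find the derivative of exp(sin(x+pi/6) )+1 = exp(sin(x + pi/6))*cos(x + pi/6)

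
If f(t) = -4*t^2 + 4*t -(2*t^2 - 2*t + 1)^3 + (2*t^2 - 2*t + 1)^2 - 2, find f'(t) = -48*t^5 + 120*t^4 - 128*t^3 + 72*t^2 - 28*t + 6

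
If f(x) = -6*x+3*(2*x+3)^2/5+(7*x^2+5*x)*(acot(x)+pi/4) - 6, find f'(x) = (280*x^3*acot(x) + 96*x^3 + 70*pi*x^3 + 100*x^2*acot(x) - 116*x^2 + 25*pi*x^2 + 280*x*acot(x) - 4*x + 70*pi*x + 100*acot(x) + 24 + 25*pi)/(20*x^2 + 20)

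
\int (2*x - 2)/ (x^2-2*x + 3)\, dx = log((x - 1)^2 + 2) + C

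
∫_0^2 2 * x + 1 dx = 6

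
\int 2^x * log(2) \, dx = 2^x + C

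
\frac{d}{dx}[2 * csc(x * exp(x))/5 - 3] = -2*(x + 1)*exp(x)*cos(x*exp(x))/(5*sin(x*exp(x))^2)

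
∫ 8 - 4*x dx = -2*x^2 + 8*x + C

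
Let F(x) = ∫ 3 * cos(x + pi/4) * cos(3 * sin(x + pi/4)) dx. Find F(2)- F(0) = -sin(3*sqrt(2)/2) + sin(3*sin(pi/4 + 2))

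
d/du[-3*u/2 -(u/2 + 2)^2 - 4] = -u/2 - 7/2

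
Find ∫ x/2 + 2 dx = x^2/4 + 2*x + C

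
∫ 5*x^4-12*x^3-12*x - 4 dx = x^5 - 3*x^4 - 6*x^2 - 4*x + C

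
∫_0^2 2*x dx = 4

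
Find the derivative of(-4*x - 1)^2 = 32*x + 8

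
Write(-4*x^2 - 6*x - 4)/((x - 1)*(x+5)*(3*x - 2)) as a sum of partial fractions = 88/(17*(3*x - 2)) - 37/(51*(x + 5)) - 7/(3*(x - 1))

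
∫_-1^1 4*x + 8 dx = 16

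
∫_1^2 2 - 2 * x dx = -1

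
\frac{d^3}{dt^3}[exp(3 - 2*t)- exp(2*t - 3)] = (-8*exp(4*t - 6) - 8)*exp(3 - 2*t)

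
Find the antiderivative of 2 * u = u^2 + C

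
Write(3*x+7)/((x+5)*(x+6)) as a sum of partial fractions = 11/(x + 6) - 8/(x + 5)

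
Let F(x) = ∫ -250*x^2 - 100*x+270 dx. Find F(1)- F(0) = 410/3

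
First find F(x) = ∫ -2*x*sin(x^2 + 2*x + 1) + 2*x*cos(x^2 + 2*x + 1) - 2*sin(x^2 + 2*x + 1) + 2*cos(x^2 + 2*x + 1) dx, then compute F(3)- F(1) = cos(16) + sin(16) - cos(4) - sin(4)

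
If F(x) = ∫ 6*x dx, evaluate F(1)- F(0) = 3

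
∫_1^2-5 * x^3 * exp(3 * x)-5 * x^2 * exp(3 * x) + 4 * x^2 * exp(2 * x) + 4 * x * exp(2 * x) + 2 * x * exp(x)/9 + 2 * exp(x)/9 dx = -40*exp(6)/3 - 14*exp(2)/9 - 2*E/9 + 5*exp(3)/3 + 8*exp(4)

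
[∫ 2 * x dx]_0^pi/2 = pi^2/4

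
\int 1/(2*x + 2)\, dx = log(x + 1)/2 + C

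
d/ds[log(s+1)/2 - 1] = 1/(2*s + 2)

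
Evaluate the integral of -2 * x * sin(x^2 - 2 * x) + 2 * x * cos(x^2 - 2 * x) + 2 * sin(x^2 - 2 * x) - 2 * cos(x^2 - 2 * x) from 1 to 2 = -cos(1) + sin(1) + 1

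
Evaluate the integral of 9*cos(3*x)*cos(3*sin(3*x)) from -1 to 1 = 2*sin(3*sin(3))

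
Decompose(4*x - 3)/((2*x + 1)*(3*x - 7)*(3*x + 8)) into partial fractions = -41/(195*(3*x + 8)) + 19/(255*(3*x - 7)) + 20/(221*(2*x + 1))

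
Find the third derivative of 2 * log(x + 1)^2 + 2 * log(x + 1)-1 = (8*log(x + 1) - 8)/(x^3 + 3*x^2 + 3*x + 1)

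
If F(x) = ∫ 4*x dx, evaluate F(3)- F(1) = 16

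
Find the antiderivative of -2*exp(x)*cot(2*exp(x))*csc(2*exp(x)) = csc(2*exp(x)) + C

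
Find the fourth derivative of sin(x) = sin(x)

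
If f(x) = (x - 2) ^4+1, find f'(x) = 4*x^3 - 24*x^2 + 48*x - 32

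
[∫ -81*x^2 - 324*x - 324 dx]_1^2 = -999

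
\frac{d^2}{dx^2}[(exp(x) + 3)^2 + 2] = 4*exp(2*x) + 6*exp(x)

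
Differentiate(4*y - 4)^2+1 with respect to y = 32*y - 32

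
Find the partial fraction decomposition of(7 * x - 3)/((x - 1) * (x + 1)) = 5/(x + 1) + 2/(x - 1)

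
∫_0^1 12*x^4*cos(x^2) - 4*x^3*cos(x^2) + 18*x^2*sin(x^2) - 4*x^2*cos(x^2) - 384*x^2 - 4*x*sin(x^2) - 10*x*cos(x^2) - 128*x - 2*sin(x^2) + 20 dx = -172 - 3*sin(1)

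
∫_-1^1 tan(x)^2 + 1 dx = 2*tan(1)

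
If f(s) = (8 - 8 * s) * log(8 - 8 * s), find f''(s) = -8/(s - 1)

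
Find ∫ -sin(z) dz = cos(z) + C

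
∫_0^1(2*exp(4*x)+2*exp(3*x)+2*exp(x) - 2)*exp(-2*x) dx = -1 + (-exp(-1) + 1 + E)^2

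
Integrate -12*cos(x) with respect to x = -12*sin(x) + C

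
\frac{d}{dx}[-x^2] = -2*x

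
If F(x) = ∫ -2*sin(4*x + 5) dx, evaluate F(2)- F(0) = -cos(5)/2 + cos(13)/2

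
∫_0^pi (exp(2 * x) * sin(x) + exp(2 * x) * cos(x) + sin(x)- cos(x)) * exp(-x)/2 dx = 0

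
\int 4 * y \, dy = 2*y^2 + C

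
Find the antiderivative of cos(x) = sin(x) + C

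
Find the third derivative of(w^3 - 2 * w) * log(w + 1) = (6*w^3*log(w + 1) + 11*w^3 + 18*w^2*log(w + 1) + 27*w^2 + 18*w*log(w + 1) + 20*w + 6*log(w + 1) + 6)/(w^3 + 3*w^2 + 3*w + 1)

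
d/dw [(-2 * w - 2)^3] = -24*w^2 - 48*w - 24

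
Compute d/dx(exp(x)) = exp(x)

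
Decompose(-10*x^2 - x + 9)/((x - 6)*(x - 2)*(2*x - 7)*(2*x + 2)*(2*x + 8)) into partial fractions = 52/(225*(2*x - 7)) - 49/(3600*(x + 4)) - 11/(288*(x - 2)) - 51/(800*(x - 6))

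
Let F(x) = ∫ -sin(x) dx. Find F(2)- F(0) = -1 + cos(2)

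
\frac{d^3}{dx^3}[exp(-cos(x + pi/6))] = (sin(x + pi/6)^3 - sin(x + pi/6) + 3*sin(2*x + pi/3)/2)*exp(-cos(x + pi/6))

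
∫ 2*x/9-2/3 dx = x^2/9 - 2*x/3 + C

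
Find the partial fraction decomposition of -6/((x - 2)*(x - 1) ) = 6/(x - 1) - 6/(x - 2)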